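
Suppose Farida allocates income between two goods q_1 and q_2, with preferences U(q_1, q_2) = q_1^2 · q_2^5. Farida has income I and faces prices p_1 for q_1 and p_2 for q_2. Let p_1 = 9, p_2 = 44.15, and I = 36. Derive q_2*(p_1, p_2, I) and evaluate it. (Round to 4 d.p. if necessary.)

Demand: q_1*(p_1,p_2,I) = 2/7·I/p_1 and q_2* = 5/7·I/p_2.
At p_1=9, p_2=44.15, I=36: q_2* = 5/7·36/44.15 = 0.5824.

q_2* = 0.5824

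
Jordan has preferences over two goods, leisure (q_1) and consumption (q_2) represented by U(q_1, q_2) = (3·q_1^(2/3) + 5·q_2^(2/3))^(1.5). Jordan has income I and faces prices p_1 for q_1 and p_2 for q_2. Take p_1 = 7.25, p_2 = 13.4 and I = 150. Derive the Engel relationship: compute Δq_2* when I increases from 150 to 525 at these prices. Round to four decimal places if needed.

Δq_2* = 16.103

MRS = MU_q_1/MU_q_2 = (3/5)·(q_2/q_1)^(1/3). Set equal to p_1/p_2.
Solve for the ratio: q_2/q_1 = [(5/3)·p_1/p_2]^(3).
With the ratio pinned down, the budget gives q_1* = I/(p_1 + p_2·(q_2/q_1)) and q_2* = (q_2/q_1)·q_1*.
Numerically q_2/q_1 = 0.73324, so q_1* = 150/(7.25 + 13.4·0.73324) = 8.7846 and q_2* = 0.73324·8.7846 = 6.4412.
At I' = 525: q_2* = 22.5442. Change: 22.5442 − 6.4412 = 16.103.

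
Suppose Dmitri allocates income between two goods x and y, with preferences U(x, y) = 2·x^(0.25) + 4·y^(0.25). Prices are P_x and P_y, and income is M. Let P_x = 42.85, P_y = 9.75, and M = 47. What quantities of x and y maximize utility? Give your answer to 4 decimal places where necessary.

MU_x ∝ 2·x^(-0.75), MU_y ∝ 4·y^(-0.75), so MRS = (1/2)·(y/x)^(0.75) = P_x/P_y.
Hence y/x = (2·P_x/P_y)^(1/(0.75)), i.e. raised to the 4/3 power.
Substitute y = (y/x)·x into the budget: x* = M/(P_x + P_y·(y/x)).
Numerically y/x = 18.139902, so x* = 47/(42.85 + 9.75·18.139902) = 0.2139 and y* = 18.139902·0.2139 = 3.8804.

x* = 0.2139, y* = 3.8804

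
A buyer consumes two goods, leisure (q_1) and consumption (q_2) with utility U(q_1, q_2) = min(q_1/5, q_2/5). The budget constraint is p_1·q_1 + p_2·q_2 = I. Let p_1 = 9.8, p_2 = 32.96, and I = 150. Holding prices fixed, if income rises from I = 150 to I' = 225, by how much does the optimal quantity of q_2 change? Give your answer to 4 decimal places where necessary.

Δq_2* = 1.754

Leontief preferences: the optimum is at the kink where q_1/5 = q_2/5, i.e. q_2 = q_1.
Budget: p_1·q_1 + p_2·q_1 = I, so (5·p_1 + 5·p_2)·q_1 = 5·I.
Demand: q_1*(p_1,p_2,I) = 5·I/(5·p_1 + 5·p_2), q_2* = 5·I/(5·p_1 + 5·p_2).
Here 5·9.8 + 5·32.96 = 213.8, giving q_2* = 3.508.
At I' = 225: q_2* = 5.2619. Change: 5.2619 − 3.508 = 1.754.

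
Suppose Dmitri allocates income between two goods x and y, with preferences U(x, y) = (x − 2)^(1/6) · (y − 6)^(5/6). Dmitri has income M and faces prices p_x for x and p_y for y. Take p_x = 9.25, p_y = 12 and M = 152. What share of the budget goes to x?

share on x = 0.1891

After buying the subsistence bundle (2, 6), a share 1/6 of the remaining income goes to x: x* = 2 + 1/6·(M − 2p_x − 6p_y)/p_x.
Discretionary income = 152 − 2·9.25 − 6·12 = 61.5; x* = 2 + 1/6·61.5/9.25 = 3.1081; y* = 6 + 5/6·61.5/12 = 10.2708.
Expenditure on x: 9.25·3.1081 = 28.75; share = 0.1891.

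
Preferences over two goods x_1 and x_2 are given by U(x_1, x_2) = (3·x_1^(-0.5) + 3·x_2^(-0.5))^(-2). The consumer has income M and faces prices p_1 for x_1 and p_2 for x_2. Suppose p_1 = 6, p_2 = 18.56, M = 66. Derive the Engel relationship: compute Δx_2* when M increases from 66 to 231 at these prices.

Δx_2* = 5.2719

From the CES first-order condition, (x_2/x_1)^(1.5) = p_1/p_2.
Hence x_2/x_1 = (p_1/p_2)^(1/(1.5)), i.e. raised to the 2/3 power.
Substitute x_2 = (x_2/x_1)·x_1 into the budget: x_1* = M/(p_1 + p_2·(x_2/x_1)).
Numerically x_2/x_1 = 0.47103, so x_1* = 66/(6 + 18.56·0.47103) = 4.4769 and x_2* = 0.47103·4.4769 = 2.1088.
At M' = 231: x_2* = 7.3807. Change: 7.3807 − 2.1088 = 5.2719.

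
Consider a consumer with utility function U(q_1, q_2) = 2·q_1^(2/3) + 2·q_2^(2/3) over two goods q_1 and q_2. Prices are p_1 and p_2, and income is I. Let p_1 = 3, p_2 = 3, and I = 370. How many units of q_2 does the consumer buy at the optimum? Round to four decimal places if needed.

MRS = MU_q_1/MU_q_2 = (q_2/q_1)^(1/3). Set equal to p_1/p_2.
Solve for the ratio: q_2/q_1 = [p_1/p_2]^(3).
Substitute q_2 = (q_2/q_1)·q_1 into the budget: q_1* = I/(p_1 + p_2·(q_2/q_1)).
Numerically q_2/q_1 = 1, so q_1* = 370/(3 + 3·1) = 61.6667 and q_2* = 1·61.6667 = 61.6667.

q_2* = 61.6667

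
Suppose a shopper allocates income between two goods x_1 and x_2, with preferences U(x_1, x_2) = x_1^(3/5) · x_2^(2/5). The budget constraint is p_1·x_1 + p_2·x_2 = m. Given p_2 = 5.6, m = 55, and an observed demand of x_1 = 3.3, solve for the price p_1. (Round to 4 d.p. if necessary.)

MU_x_1/MU_x_2 = (0.6·x_2)/(0.4·x_1); tangency sets this equal to p_1/p_2.
So 0.6·p_2·x_2 = 0.4·p_1·x_1; combined with the budget, a share 0.6 of income goes to x_1.
Demand: x_1*(p_1,p_2,m) = 0.6·m/p_1 and x_2* = 0.4·m/p_2.
Set x_1* = 3.3 in the demand function and solve for p_1: p_1 = 10.

p_1 = 10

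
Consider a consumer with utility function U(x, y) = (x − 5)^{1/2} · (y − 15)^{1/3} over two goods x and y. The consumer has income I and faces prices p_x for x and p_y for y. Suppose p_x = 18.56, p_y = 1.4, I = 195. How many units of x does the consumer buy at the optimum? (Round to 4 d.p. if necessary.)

This is Cobb-Douglas in (x−5, y−15): tangency gives 0.5·p_y·(y−15) = 1/3·p_x·(x−5).
After buying the subsistence bundle (5, 15), a share 0.6 of the remaining income goes to x: x* = 5 + 0.6·(I − 5p_x − 15p_y)/p_x.
Discretionary income = 195 − 5·18.56 − 15·1.4 = 81.2; x* = 5 + 0.6·81.2/18.56 = 7.625.

x* = 7.625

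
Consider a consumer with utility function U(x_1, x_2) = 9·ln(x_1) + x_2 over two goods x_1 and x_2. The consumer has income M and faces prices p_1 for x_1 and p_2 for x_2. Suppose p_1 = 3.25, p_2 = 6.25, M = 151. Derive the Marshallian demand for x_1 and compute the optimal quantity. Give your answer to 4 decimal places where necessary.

Set MRS = p_1/p_2: (9/x_1)/1 = p_1/p_2.
So x_1*(p_1,p_2) = 9·p_2/p_1, independent of income; and x_2* = (M − 9·p_2)/p_2.
At the given prices: x_1* = 9·6.25/3.25 = 17.3077.

x_1* = 17.3077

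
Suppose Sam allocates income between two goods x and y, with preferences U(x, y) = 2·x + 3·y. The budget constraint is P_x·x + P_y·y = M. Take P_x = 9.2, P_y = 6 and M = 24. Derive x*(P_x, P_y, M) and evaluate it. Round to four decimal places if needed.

Linear utility — the consumer picks whichever good has higher MU/price: 2/9.2 = 0.2174 vs 3/6 = 0.5.
y gives more utility per dollar, so spend all income on y: y* = M/P_y, x* = 0.
Numerically: x* = 0, y* = 4.

x* = 0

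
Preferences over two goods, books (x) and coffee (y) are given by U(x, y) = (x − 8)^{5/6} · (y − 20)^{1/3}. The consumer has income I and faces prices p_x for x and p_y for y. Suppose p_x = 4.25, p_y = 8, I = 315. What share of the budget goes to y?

share on y = 0.6177

This is Cobb-Douglas in (x−8, y−20): tangency gives 5/6·p_y·(y−20) = 1/3·p_x·(x−8).
Substituting into the budget: x* = 8 + 5/7·(I − 8·p_x − 20·p_y)/p_x, and y* = 20 + 2/7·(…)/p_y.
Discretionary income = 315 − 8·4.25 − 20·8 = 121; x* = 8 + 5/7·121/4.25 = 28.3361; y* = 20 + 2/7·121/8 = 24.3214.
Expenditure on y: 8·24.3214 = 194.5714; share = 0.6177.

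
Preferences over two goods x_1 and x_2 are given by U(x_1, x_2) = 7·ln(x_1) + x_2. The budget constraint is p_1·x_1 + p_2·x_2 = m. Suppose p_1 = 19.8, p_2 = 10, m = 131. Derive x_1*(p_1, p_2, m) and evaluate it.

At the given prices: x_1* = 7·10/19.8 = 3.5354.

x_1* = 3.5354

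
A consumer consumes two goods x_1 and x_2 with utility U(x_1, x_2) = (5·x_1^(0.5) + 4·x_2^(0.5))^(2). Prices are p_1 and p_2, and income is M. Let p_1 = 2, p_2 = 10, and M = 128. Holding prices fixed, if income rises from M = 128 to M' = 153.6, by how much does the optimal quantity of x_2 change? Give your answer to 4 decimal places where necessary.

MU_x_1 ∝ 5·x_1^(-0.5), MU_x_2 ∝ 4·x_2^(-0.5), so MRS = (5/4)·(x_2/x_1)^(0.5) = p_1/p_2.
Solve for the ratio: x_2/x_1 = [(4/5)·p_1/p_2]^(2).
With the ratio pinned down, the budget gives x_1* = M/(p_1 + p_2·(x_2/x_1)) and x_2* = (x_2/x_1)·x_1*.
Numerically x_2/x_1 = 0.0256, so x_1* = 128/(2 + 10·0.0256) = 56.7376 and x_2* = 0.0256·56.7376 = 1.4525.
At M' = 153.6: x_2* = 1.743. Change: 1.743 − 1.4525 = 0.2905.

Δx_2* = 0.2905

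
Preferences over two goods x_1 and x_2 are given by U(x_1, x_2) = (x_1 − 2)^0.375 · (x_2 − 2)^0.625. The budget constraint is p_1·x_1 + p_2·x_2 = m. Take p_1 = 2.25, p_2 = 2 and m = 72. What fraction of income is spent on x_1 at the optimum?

This is Cobb-Douglas in (x_1−2, x_2−2): tangency gives 0.375·p_2·(x_2−2) = 0.625·p_1·(x_1−2).
After buying the subsistence bundle (2, 2), a share 0.375 of the remaining income goes to x_1: x_1* = 2 + 0.375·(m − 2p_1 − 2p_2)/p_1.
Discretionary income = 72 − 2·2.25 − 2·2 = 63.5; x_1* = 2 + 0.375·63.5/2.25 = 12.5833; x_2* = 2 + 0.625·63.5/2 = 21.8438.
Expenditure on x_1: 2.25·12.5833 = 28.3125; share = 0.3932.

share on x_1 = 0.3932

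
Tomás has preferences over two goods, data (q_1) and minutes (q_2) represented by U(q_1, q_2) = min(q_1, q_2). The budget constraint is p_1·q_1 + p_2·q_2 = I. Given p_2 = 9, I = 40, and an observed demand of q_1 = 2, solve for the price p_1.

p_1 = 11

Leontief preferences: the optimum is at the kink where q_1/1 = q_2/1, i.e. q_2 = q_1.
Budget: p_1·q_1 + p_2·q_1 = I, so (p_1 + p_2)·q_1 = I.
Demand: q_1*(p_1,p_2,I) = I/(p_1 + p_2), q_2* = I/(p_1 + p_2).
Set q_1* = 2 in the demand function and solve for p_1: p_1 = 11.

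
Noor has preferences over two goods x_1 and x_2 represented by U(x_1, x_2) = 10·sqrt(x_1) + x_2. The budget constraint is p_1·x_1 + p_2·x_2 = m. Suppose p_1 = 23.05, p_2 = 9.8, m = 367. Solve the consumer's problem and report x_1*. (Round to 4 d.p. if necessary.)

MU_x_1 = 5/√x_1, MU_x_2 = 1. Tangency: 5/√x_1 = p_1/p_2.
Thus x_1* = (5·p_2/p_1)² — independent of m — with the rest of income spent on x_2.
Plugging in: x_1* = (5·9.8/23.05)² = 4.5191.

x_1* = 4.5191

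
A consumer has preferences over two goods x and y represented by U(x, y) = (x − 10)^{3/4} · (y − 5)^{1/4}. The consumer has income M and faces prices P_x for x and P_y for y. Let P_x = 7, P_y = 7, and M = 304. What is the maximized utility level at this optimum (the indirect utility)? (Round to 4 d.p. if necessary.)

MRS = 3·(y−5)/(x−10). Tangency with P_x/P_y gives y−5 = (1/3)·(P_x/P_y)·(x−10).
Substituting into the budget: x* = 10 + 0.75·(M − 10·P_x − 5·P_y)/P_x, and y* = 5 + 0.25·(…)/P_y.
Discretionary income = 304 − 10·7 − 5·7 = 199; x* = 10 + 0.75·199/7 = 31.3214; y* = 5 + 0.25·199/7 = 12.1071.
Utility at the optimum: U(31.3214, 12.1071) = 16.2008.

V = 16.2008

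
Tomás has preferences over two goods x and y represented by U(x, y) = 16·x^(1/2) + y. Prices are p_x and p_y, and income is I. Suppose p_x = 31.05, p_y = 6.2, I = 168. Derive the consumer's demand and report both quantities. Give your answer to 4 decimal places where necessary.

MU_x = 8/√x, MU_y = 1. Tangency: 8/√x = p_x/p_y.
Thus x* = (8·p_y/p_x)² — independent of I — with the rest of income spent on y.
Plugging in: x* = (8·6.2/31.05)² = 2.5518, y* = 14.3174.

x* = 2.5518, y* = 14.3174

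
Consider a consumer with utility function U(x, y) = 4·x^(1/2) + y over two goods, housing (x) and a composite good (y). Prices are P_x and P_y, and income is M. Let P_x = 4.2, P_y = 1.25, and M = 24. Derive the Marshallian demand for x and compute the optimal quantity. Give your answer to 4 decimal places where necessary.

x* = 0.3543

Utility is quasi-linear in y; the FOC for x is 2/√x = P_x/P_y.
Solve: √x = 2·P_y/P_x, so x*(P_x,P_y) = (2·P_y/P_x)², and y* = (M − P_x·x*)/P_y.
Plugging in: x* = (2·1.25/4.2)² = 0.3543.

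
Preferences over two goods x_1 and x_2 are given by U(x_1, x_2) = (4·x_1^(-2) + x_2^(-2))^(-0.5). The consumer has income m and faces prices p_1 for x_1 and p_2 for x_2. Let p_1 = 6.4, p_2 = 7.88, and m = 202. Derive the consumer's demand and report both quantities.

x_1* = 18.3112, x_2* = 10.7625

From the CES first-order condition, 4·(x_2/x_1)^(3) = p_1/p_2.
Hence x_2/x_1 = ((1/4)·p_1/p_2)^(1/(3)), i.e. raised to the 1/3 power.
With the ratio pinned down, the budget gives x_1* = m/(p_1 + p_2·(x_2/x_1)) and x_2* = (x_2/x_1)·x_1*.
Numerically x_2/x_1 = 0.587757, so x_1* = 202/(6.4 + 7.88·0.587757) = 18.3112 and x_2* = 0.587757·18.3112 = 10.7625.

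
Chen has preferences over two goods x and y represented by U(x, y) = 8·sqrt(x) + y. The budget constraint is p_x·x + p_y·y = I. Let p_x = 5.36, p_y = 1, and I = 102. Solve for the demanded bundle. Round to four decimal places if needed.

x* = 0.5569, y* = 99.0149

Utility is quasi-linear in y; the FOC for x is 4/√x = p_x/p_y.
Thus x* = (4·p_y/p_x)² — independent of I — with the rest of income spent on y.
Plugging in: x* = (4·1/5.36)² = 0.5569, y* = 99.0149.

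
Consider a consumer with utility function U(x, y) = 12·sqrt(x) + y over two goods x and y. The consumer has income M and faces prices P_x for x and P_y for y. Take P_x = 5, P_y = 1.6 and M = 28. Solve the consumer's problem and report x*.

Utility is quasi-linear in y; the FOC for x is 6/√x = P_x/P_y.
Thus x* = (6·P_y/P_x)² — independent of M — with the rest of income spent on y.
Plugging in: x* = (6·1.6/5)² = 3.6864.

x* = 3.6864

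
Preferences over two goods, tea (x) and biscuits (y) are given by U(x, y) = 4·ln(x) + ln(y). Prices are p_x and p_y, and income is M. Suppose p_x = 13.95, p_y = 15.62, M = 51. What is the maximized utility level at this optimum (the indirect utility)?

The MRS is 4·y/x. Set MRS = p_x/p_y.
So 4·p_y·y = p_x·x; combined with the budget, a share 0.8 of income goes to x.
Demand: x*(p_x,p_y,M) = 0.8·M/p_x and y* = 0.2·M/p_y.
At p_x=13.95, p_y=15.62, M=51: x* = 0.8·51/13.95 = 2.9247, y* = 0.653.
Utility at the optimum: U(2.9247, 0.653) = 3.8666.

V = 3.8666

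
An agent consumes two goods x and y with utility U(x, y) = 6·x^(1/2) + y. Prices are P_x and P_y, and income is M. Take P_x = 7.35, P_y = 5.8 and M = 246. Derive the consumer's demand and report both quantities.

x* = 5.6043, y* = 35.3118

MU_x = 3/√x, MU_y = 1. Tangency: 3/√x = P_x/P_y.
Solve: √x = 3·P_y/P_x, so x*(P_x,P_y) = (3·P_y/P_x)², and y* = (M − P_x·x*)/P_y.
Plugging in: x* = (3·5.8/7.35)² = 5.6043, y* = 35.3118.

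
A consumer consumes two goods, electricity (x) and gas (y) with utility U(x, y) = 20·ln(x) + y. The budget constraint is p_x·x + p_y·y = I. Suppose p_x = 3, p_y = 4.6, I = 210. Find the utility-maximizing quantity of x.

x* = 30.6667

Set MRS = p_x/p_y: (20/x)/1 = p_x/p_y.
So x*(p_x,p_y) = 20·p_y/p_x, independent of income; and y* = (I − 20·p_y)/p_y.
At the given prices: x* = 20·4.6/3 = 30.6667.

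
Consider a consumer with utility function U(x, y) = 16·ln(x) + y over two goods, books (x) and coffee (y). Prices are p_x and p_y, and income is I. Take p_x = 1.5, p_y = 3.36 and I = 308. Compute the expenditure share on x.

share on x = 0.1745

So x*(p_x,p_y) = 16·p_y/p_x, independent of income; and y* = (I − 16·p_y)/p_y.
At the given prices: x* = 16·3.36/1.5 = 35.84, and y* = 75.6667.
Expenditure on x: 1.5·35.84 = 53.76; share = 0.1745.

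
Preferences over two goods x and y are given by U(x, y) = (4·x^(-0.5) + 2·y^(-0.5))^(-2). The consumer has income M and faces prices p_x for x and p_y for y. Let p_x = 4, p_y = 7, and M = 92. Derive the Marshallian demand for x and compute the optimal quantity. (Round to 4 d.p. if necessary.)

From the CES first-order condition, 2·(y/x)^(1.5) = p_x/p_y.
Hence y/x = ((1/2)·p_x/p_y)^(1/(1.5)), i.e. raised to the 2/3 power.
With the ratio pinned down, the budget gives x* = M/(p_x + p_y·(y/x)) and y* = (y/x)·x*.
Numerically y/x = 0.433798, so x* = 92/(4 + 7·0.433798) = 13.0745.

x* = 13.0745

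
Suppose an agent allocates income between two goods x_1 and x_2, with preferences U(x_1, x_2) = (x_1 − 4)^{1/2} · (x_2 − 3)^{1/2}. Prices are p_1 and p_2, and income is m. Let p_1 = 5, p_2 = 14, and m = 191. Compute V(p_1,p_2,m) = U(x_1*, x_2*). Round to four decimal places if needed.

This is Cobb-Douglas in (x_1−4, x_2−3): tangency gives 0.5·p_2·(x_2−3) = 0.5·p_1·(x_1−4).
Substituting into the budget: x_1* = 4 + 0.5·(m − 4·p_1 − 3·p_2)/p_1, and x_2* = 3 + 0.5·(…)/p_2.
Discretionary income = 191 − 4·5 − 3·14 = 129; x_1* = 4 + 0.5·129/5 = 16.9; x_2* = 3 + 0.5·129/14 = 7.6071.
Utility at the optimum: U(16.9, 7.6071) = 7.7092.

V = 7.7092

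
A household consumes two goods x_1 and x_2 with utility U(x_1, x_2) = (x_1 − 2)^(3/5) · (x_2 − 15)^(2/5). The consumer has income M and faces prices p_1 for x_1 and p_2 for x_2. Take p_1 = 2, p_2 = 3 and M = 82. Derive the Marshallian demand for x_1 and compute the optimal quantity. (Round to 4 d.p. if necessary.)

x_1* = 11.9

This is Cobb-Douglas in (x_1−2, x_2−15): tangency gives 0.6·p_2·(x_2−15) = 0.4·p_1·(x_1−2).
After buying the subsistence bundle (2, 15), a share 0.6 of the remaining income goes to x_1: x_1* = 2 + 0.6·(M − 2p_1 − 15p_2)/p_1.
Discretionary income = 82 − 2·2 − 15·3 = 33; x_1* = 2 + 0.6·33/2 = 11.9.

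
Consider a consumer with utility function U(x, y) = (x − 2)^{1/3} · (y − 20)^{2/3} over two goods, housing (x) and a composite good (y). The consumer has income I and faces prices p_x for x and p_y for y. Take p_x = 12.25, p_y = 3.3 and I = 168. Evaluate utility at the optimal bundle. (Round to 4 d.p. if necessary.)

V = 8.0256

Let x' = x−2, y' = y−20. MRS = (1/2)·y'/x' = p_x/p_y.
After buying the subsistence bundle (2, 20), a share 1/3 of the remaining income goes to x: x* = 2 + 1/3·(I − 2p_x − 20p_y)/p_x.
Discretionary income = 168 − 2·12.25 − 20·3.3 = 77.5; x* = 2 + 1/3·77.5/12.25 = 4.1088; y* = 20 + 2/3·77.5/3.3 = 35.6566.
Utility at the optimum: U(4.1088, 35.6566) = 8.0256.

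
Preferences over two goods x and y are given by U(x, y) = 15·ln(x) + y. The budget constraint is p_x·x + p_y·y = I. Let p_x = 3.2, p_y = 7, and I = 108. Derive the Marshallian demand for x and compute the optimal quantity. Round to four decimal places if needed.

Set MRS = p_x/p_y: (15/x)/1 = p_x/p_y.
So x*(p_x,p_y) = 15·p_y/p_x, independent of income; and y* = (I − 15·p_y)/p_y.
At the given prices: x* = 15·7/3.2 = 32.8125.

x* = 32.8125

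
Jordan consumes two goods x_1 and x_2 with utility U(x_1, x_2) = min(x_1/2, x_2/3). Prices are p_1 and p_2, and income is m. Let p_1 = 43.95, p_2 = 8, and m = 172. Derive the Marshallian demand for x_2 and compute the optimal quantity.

Here 2·43.95 + 3·8 = 111.9, giving x_2* = 4.6113.

x_2* = 4.6113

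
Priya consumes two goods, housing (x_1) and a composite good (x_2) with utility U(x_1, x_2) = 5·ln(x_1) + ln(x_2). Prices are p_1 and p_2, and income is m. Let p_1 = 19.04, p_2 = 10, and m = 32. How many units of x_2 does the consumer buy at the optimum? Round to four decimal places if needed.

Tangency: MRS = 5·x_2/x_1 = p_1/p_2.
Rearranging, p_2·x_2 = (1/5)·p_1·x_1. Substituting into the budget gives p_1·x_1·(1 + (1/5)) = m.
Demand: x_1*(p_1,p_2,m) = 5/6·m/p_1 and x_2* = 1/6·m/p_2.
At p_1=19.04, p_2=10, m=32: x_2* = 1/6·32/10 = 0.5333.

x_2* = 0.5333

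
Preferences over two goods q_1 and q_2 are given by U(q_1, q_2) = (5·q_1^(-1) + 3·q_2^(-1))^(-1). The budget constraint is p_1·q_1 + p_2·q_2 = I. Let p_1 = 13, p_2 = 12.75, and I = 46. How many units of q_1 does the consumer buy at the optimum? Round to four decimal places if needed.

q_1* = 2.0024

Numerically q_2/q_1 = 0.782154, so q_1* = 46/(13 + 12.75·0.782154) = 2.0024.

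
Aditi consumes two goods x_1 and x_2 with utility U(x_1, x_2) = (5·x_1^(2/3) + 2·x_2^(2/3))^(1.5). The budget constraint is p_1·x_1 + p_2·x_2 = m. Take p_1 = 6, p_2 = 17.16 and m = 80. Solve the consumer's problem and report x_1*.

x_1* = 13.2298

MU_x_1 ∝ 5·x_1^(-1/3), MU_x_2 ∝ 2·x_2^(-1/3), so MRS = (5/2)·(x_2/x_1)^(1/3) = p_1/p_2.
Solve for the ratio: x_2/x_1 = [(2/5)·p_1/p_2]^(3).
With the ratio pinned down, the budget gives x_1* = m/(p_1 + p_2·(x_2/x_1)) and x_2* = (x_2/x_1)·x_1*.
Numerically x_2/x_1 = 0.002736, so x_1* = 80/(6 + 17.16·0.002736) = 13.2298.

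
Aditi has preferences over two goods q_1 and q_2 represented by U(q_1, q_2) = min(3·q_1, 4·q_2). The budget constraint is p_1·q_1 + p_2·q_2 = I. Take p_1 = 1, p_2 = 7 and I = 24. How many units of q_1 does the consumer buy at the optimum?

Here 4·1 + 3·7 = 25, giving q_1* = 3.84.

q_1* = 3.84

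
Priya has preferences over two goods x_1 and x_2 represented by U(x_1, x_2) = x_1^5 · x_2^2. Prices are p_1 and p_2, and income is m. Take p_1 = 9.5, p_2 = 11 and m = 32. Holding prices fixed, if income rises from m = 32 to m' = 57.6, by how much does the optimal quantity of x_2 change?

Tangency: MRS = (5/2)·x_2/x_1 = p_1/p_2.
Rearranging, p_2·x_2 = (2/5)·p_1·x_1. Substituting into the budget gives p_1·x_1·(1 + (2/5)) = m.
Demand: x_1*(p_1,p_2,m) = 5/7·m/p_1 and x_2* = 2/7·m/p_2.
At p_1=9.5, p_2=11, m=32: x_2* = 2/7·32/11 = 0.8312.
At m' = 57.6: x_2* = 1.4961. Change: 1.4961 − 0.8312 = 0.6649.

Δx_2* = 0.6649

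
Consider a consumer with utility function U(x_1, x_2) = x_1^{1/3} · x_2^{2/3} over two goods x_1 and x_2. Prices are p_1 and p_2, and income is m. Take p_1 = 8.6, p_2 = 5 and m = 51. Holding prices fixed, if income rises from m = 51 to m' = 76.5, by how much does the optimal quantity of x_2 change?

Δx_2* = 3.4

The MRS is (1/2)·x_2/x_1. Set MRS = p_1/p_2.
So 1/3·p_2·x_2 = 2/3·p_1·x_1; combined with the budget, a share 1/3 of income goes to x_1.
Demand: x_1*(p_1,p_2,m) = 1/3·m/p_1 and x_2* = 2/3·m/p_2.
At p_1=8.6, p_2=5, m=51: x_2* = 2/3·51/5 = 6.8.
At m' = 76.5: x_2* = 10.2. Change: 10.2 − 6.8 = 3.4.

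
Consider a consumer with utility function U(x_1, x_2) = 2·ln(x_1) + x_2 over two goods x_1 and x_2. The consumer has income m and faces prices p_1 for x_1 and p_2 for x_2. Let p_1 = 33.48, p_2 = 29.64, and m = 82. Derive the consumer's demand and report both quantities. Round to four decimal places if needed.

x_1* = 1.7706, x_2* = 0.7665

Set MRS = p_1/p_2: (2/x_1)/1 = p_1/p_2.
So x_1*(p_1,p_2) = 2·p_2/p_1, independent of income; and x_2* = (m − 2·p_2)/p_2.
At the given prices: x_1* = 2·29.64/33.48 = 1.7706, and x_2* = 0.7665.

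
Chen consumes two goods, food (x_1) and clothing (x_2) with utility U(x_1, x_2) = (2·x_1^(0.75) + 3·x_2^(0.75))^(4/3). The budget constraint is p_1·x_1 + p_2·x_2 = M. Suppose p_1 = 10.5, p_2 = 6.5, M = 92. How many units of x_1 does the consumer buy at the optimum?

From the CES first-order condition, (2/3)·(x_2/x_1)^(0.25) = p_1/p_2.
Hence x_2/x_1 = ((3/2)·p_1/p_2)^(1/(0.25)), i.e. raised to the 4 power.
Substitute x_2 = (x_2/x_1)·x_1 into the budget: x_1* = M/(p_1 + p_2·(x_2/x_1)).
Numerically x_2/x_1 = 34.472185, so x_1* = 92/(10.5 + 6.5·34.472185) = 0.3922.

x_1* = 0.3922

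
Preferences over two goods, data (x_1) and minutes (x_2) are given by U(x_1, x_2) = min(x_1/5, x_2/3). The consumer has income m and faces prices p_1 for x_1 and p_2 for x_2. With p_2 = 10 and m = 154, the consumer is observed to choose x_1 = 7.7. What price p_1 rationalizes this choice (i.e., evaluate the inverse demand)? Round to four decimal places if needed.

Leontief preferences: the optimum is at the kink where x_1/5 = x_2/3, i.e. x_2 = (3/5)·x_1.
Budget: p_1·x_1 + p_2·(3/5)·x_1 = m, so (5·p_1 + 3·p_2)·x_1 = 5·m.
Demand: x_1*(p_1,p_2,m) = 5·m/(5·p_1 + 3·p_2), x_2* = 3·m/(5·p_1 + 3·p_2).
Set x_1* = 7.7 in the demand function and solve for p_1: p_1 = 14.

p_1 = 14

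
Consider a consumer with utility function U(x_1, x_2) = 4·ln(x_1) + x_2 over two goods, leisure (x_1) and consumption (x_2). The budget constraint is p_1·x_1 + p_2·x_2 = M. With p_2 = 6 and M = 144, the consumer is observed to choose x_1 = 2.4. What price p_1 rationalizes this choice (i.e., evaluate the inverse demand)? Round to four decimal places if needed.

Set MRS = p_1/p_2: (4/x_1)/1 = p_1/p_2.
So x_1*(p_1,p_2) = 4·p_2/p_1, independent of income; and x_2* = (M − 4·p_2)/p_2.
Set x_1* = 2.4 in the demand function and solve for p_1: p_1 = 10.

p_1 = 10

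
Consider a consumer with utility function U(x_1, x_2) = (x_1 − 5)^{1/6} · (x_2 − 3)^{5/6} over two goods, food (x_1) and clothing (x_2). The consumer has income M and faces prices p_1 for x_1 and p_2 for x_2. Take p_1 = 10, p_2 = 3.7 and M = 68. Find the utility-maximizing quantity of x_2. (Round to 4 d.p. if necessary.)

x_2* = 4.5541

Let x_1' = x_1−5, x_2' = x_2−3. MRS = (1/5)·x_2'/x_1' = p_1/p_2.
After buying the subsistence bundle (5, 3), a share 1/6 of the remaining income goes to x_1: x_1* = 5 + 1/6·(M − 5p_1 − 3p_2)/p_1.
Discretionary income = 68 − 5·10 − 3·3.7 = 6.9; x_2* = 3 + 5/6·6.9/3.7 = 4.5541.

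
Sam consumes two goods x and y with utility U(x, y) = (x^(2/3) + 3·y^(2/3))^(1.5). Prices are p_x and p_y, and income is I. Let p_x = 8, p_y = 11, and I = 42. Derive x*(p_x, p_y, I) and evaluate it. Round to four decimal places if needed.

From the CES first-order condition, (1/3)·(y/x)^(1/3) = p_x/p_y.
Solve for the ratio: y/x = [3·p_x/p_y]^(3).
Substitute y = (y/x)·x into the budget: x* = I/(p_x + p_y·(y/x)).
Numerically y/x = 10.386176, so x* = 42/(8 + 11·10.386176) = 0.3436.

x* = 0.3436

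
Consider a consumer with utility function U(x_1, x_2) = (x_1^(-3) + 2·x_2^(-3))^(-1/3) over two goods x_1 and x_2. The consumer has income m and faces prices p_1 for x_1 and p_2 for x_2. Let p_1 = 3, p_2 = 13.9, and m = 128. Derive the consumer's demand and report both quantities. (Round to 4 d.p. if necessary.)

MRS = MU_x_1/MU_x_2 = (1/2)·(x_2/x_1)^(4). Set equal to p_1/p_2.
Hence x_2/x_1 = (2·p_1/p_2)^(1/(4)), i.e. raised to the 0.25 power.
Substitute x_2 = (x_2/x_1)·x_1 into the budget: x_1* = m/(p_1 + p_2·(x_2/x_1)).
Numerically x_2/x_1 = 0.810558, so x_1* = 128/(3 + 13.9·0.810558) = 8.9719 and x_2* = 0.810558·8.9719 = 7.2723.

x_1* = 8.9719, x_2* = 7.2723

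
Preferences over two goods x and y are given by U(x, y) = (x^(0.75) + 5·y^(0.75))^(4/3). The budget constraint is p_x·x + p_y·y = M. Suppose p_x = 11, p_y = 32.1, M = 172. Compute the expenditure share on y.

share on y = 0.9618

From the CES first-order condition, (1/5)·(y/x)^(0.25) = p_x/p_y.
Solve for the ratio: y/x = [5·p_x/p_y]^(4).
Substitute y = (y/x)·x into the budget: x* = M/(p_x + p_y·(y/x)).
Numerically y/x = 8.618479, so x* = 172/(11 + 32.1·8.618479) = 0.5979 and y* = 8.618479·0.5979 = 5.1534.
Expenditure on y: 32.1·5.1534 = 165.4226; share = 0.9618.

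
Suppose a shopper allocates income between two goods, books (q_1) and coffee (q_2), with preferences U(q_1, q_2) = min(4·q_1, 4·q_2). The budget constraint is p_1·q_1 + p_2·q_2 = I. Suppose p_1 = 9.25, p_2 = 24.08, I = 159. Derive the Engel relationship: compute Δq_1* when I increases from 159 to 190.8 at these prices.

Δq_1* = 0.9541

Demand: q_1*(p_1,p_2,I) = 4·I/(4·p_1 + 4·p_2), q_2* = 4·I/(4·p_1 + 4·p_2).
Here 4·9.25 + 4·24.08 = 133.32, giving q_1* = 4.7705.
At I' = 190.8: q_1* = 5.7246. Change: 5.7246 − 4.7705 = 0.9541.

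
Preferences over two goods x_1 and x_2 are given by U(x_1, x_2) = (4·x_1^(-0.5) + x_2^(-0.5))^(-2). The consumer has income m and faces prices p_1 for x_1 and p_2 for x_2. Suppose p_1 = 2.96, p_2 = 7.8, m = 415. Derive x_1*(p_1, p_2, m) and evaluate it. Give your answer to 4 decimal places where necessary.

x_1* = 90.5618

Substitute x_2 = (x_2/x_1)·x_1 into the budget: x_1* = m/(p_1 + p_2·(x_2/x_1)).
Numerically x_2/x_1 = 0.208013, so x_1* = 415/(2.96 + 7.8·0.208013) = 90.5618.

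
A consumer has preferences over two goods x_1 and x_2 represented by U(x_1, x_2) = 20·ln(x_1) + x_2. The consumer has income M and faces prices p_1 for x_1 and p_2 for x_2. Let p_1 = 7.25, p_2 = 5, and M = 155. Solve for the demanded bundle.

x_1* = 13.7931, x_2* = 11

MU_x_1 = 20/x_1, MU_x_2 = 1. Tangency: 20/x_1 = p_1/p_2.
So x_1*(p_1,p_2) = 20·p_2/p_1, independent of income; and x_2* = (M − 20·p_2)/p_2.
At the given prices: x_1* = 20·5/7.25 = 13.7931, and x_2* = 11.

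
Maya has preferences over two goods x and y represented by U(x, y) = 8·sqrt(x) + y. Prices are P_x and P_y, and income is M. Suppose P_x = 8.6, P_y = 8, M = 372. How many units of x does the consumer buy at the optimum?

x* = 13.8453

Utility is quasi-linear in y; the FOC for x is 4/√x = P_x/P_y.
Thus x* = (4·P_y/P_x)² — independent of M — with the rest of income spent on y.
Plugging in: x* = (4·8/8.6)² = 13.8453.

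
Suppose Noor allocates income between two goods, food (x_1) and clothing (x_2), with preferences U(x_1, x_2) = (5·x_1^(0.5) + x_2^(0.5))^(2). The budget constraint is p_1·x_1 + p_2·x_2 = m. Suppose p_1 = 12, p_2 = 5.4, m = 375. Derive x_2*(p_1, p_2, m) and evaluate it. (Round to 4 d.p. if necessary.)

x_2* = 5.6689

MU_x_1 ∝ 5·x_1^(-0.5), MU_x_2 ∝ x_2^(-0.5), so MRS = 5·(x_2/x_1)^(0.5) = p_1/p_2.
Hence x_2/x_1 = ((1/5)·p_1/p_2)^(1/(0.5)), i.e. raised to the 2 power.
With the ratio pinned down, the budget gives x_1* = m/(p_1 + p_2·(x_2/x_1)) and x_2* = (x_2/x_1)·x_1*.
Numerically x_2/x_1 = 0.197531, so x_1* = 375/(12 + 5.4·0.197531) = 28.699 and x_2* = 0.197531·28.699 = 5.6689.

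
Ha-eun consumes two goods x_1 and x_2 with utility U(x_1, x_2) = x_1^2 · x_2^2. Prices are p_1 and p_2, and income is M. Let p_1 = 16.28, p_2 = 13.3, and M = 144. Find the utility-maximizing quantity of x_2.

MU_x_1/MU_x_2 = (2·x_2)/(2·x_1); tangency sets this equal to p_1/p_2.
Rearranging, p_2·x_2 = p_1·x_1. Substituting into the budget gives p_1·x_1·(1 + 1) = M.
Demand: x_1*(p_1,p_2,M) = 0.5·M/p_1 and x_2* = 0.5·M/p_2.
At p_1=16.28, p_2=13.3, M=144: x_2* = 0.5·144/13.3 = 5.4135.

x_2* = 5.4135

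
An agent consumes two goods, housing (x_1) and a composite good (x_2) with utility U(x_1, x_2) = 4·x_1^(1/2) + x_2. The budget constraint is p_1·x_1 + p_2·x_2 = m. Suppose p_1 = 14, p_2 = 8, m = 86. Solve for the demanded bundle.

Utility is quasi-linear in x_2; the FOC for x_1 is 2/√x_1 = p_1/p_2.
Solve: √x_1 = 2·p_2/p_1, so x_1*(p_1,p_2) = (2·p_2/p_1)², and x_2* = (m − p_1·x_1*)/p_2.
Plugging in: x_1* = (2·8/14)² = 1.3061, x_2* = 8.4643.

x_1* = 1.3061, x_2* = 8.4643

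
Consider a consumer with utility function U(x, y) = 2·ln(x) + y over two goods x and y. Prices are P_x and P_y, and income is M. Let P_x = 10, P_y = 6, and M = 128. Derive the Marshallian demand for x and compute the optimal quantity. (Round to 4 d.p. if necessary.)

MU_x = 2/x, MU_y = 1. Tangency: 2/x = P_x/P_y.
So x*(P_x,P_y) = 2·P_y/P_x, independent of income; and y* = (M − 2·P_y)/P_y.
At the given prices: x* = 2·6/10 = 1.2.

x* = 1.2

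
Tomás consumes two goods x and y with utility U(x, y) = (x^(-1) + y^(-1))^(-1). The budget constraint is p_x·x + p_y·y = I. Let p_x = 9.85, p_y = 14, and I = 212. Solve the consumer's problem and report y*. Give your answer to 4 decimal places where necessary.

With the ratio pinned down, the budget gives x* = I/(p_x + p_y·(y/x)) and y* = (y/x)·x*.
Numerically y/x = 0.838792, so x* = 212/(9.85 + 14·0.838792) = 9.818 and y* = 0.838792·9.818 = 8.2352.

y* = 8.2352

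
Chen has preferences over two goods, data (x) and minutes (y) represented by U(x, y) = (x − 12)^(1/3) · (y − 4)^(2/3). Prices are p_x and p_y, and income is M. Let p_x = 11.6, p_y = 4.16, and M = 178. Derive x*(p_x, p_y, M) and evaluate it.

x* = 12.6368

MRS = (1/2)·(y−4)/(x−12). Tangency with p_x/p_y gives y−4 = 2·(p_x/p_y)·(x−12).
After buying the subsistence bundle (12, 4), a share 1/3 of the remaining income goes to x: x* = 12 + 1/3·(M − 12p_x − 4p_y)/p_x.
Discretionary income = 178 − 12·11.6 − 4·4.16 = 22.16; x* = 12 + 1/3·22.16/11.6 = 12.6368.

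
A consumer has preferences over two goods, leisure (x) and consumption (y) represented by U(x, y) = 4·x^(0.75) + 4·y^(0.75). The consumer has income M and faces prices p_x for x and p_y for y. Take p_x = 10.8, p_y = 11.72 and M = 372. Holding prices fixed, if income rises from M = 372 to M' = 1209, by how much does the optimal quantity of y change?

Δy* = 31.3513

MRS = MU_x/MU_y = (y/x)^(0.25). Set equal to p_x/p_y.
Solve for the ratio: y/x = [p_x/p_y]^(4).
With the ratio pinned down, the budget gives x* = M/(p_x + p_y·(y/x)) and y* = (y/x)·x*.
Numerically y/x = 0.721082, so x* = 372/(10.8 + 11.72·0.721082) = 19.3236 and y* = 0.721082·19.3236 = 13.9339.
At M' = 1209: y* = 45.2851. Change: 45.2851 − 13.9339 = 31.3513.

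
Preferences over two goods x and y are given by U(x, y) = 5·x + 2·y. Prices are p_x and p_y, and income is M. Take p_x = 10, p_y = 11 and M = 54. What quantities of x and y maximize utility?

x* = 5.4, y* = 0

x gives more utility per dollar, so spend all income on x: x* = M/p_x, y* = 0.
Numerically: x* = 5.4, y* = 0.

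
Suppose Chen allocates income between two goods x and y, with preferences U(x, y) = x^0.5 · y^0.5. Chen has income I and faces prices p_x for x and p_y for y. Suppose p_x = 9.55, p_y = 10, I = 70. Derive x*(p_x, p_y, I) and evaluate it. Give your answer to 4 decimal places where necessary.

x* = 3.6649

Demand: x*(p_x,p_y,I) = 0.5·I/p_x and y* = 0.5·I/p_y.
At p_x=9.55, p_y=10, I=70: x* = 0.5·70/9.55 = 3.6649.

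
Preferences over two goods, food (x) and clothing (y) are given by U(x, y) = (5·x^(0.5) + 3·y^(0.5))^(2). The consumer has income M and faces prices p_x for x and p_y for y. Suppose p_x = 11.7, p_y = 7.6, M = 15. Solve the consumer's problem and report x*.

Numerically y/x = 0.853193, so x* = 15/(11.7 + 7.6·0.853193) = 0.8249.

x* = 0.8249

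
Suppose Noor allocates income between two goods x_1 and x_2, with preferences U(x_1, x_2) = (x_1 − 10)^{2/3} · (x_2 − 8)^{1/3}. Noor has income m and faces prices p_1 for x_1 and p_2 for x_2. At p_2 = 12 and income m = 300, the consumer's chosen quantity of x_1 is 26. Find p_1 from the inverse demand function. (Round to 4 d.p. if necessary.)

MRS = 2·(x_2−8)/(x_1−10). Tangency with p_1/p_2 gives x_2−8 = (1/2)·(p_1/p_2)·(x_1−10).
After buying the subsistence bundle (10, 8), a share 2/3 of the remaining income goes to x_1: x_1* = 10 + 2/3·(m − 10p_1 − 8p_2)/p_1.
Set x_1* = 26 in the demand function and solve for p_1: p_1 = 6.

p_1 = 6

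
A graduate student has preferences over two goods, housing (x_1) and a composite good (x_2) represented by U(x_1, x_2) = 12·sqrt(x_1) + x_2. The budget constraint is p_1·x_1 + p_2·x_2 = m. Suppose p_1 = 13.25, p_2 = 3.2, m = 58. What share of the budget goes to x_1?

MU_x_1 = 6/√x_1, MU_x_2 = 1. Tangency: 6/√x_1 = p_1/p_2.
Solve: √x_1 = 6·p_2/p_1, so x_1*(p_1,p_2) = (6·p_2/p_1)², and x_2* = (m − p_1·x_1*)/p_2.
Plugging in: x_1* = (6·3.2/13.25)² = 2.0998, x_2* = 9.4307.
Expenditure on x_1: 13.25·2.0998 = 27.8219; share = 0.4797.

share on x_1 = 0.4797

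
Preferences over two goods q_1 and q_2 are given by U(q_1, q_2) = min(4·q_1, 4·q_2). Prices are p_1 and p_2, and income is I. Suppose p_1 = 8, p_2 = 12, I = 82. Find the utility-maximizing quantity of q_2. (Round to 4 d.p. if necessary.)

q_2* = 4.1

With perfect complements, no substitution: consume in ratio q_1:q_2 = 4:4.
Budget: p_1·q_1 + p_2·q_1 = I, so (4·p_1 + 4·p_2)·q_1 = 4·I.
Demand: q_1*(p_1,p_2,I) = 4·I/(4·p_1 + 4·p_2), q_2* = 4·I/(4·p_1 + 4·p_2).
Here 4·8 + 4·12 = 80, giving q_2* = 4.1.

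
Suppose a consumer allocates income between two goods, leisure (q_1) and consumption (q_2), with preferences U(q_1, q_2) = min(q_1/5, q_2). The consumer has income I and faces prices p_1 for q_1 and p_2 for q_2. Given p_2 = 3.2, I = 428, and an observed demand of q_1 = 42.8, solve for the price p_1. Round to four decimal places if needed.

p_1 = 9.36

Leontief preferences: the optimum is at the kink where q_1/5 = q_2/1, i.e. q_2 = (1/5)·q_1.
Budget: p_1·q_1 + p_2·(1/5)·q_1 = I, so (5·p_1 + p_2)·q_1 = 5·I.
Demand: q_1*(p_1,p_2,I) = 5·I/(5·p_1 + p_2), q_2* = I/(5·p_1 + p_2).
Set q_1* = 42.8 in the demand function and solve for p_1: p_1 = 9.36.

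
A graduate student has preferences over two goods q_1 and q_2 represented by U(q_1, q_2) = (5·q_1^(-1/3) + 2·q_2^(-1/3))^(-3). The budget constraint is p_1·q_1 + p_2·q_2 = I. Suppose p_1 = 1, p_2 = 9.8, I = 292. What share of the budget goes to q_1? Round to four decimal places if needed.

From the CES first-order condition, (5/2)·(q_2/q_1)^(4/3) = p_1/p_2.
Hence q_2/q_1 = ((2/5)·p_1/p_2)^(1/(4/3)), i.e. raised to the 0.75 power.
With the ratio pinned down, the budget gives q_1* = I/(p_1 + p_2·(q_2/q_1)) and q_2* = (q_2/q_1)·q_1*.
Numerically q_2/q_1 = 0.090808, so q_1* = 292/(1 + 9.8·0.090808) = 154.5038 and q_2* = 0.090808·154.5038 = 14.0302.
Expenditure on q_1: 1·154.5038 = 154.5038; share = 0.5291.

share on q_1 = 0.5291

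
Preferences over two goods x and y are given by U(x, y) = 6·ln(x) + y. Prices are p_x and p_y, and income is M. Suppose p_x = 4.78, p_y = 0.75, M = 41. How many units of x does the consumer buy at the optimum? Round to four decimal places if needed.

x* = 0.9414

Set MRS = p_x/p_y: (6/x)/1 = p_x/p_y.
So x*(p_x,p_y) = 6·p_y/p_x, independent of income; and y* = (M − 6·p_y)/p_y.
At the given prices: x* = 6·0.75/4.78 = 0.9414.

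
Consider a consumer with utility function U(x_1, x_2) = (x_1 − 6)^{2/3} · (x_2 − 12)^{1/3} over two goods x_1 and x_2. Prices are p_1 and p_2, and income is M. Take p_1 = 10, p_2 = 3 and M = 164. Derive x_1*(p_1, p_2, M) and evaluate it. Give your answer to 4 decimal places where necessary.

Substituting into the budget: x_1* = 6 + 2/3·(M − 6·p_1 − 12·p_2)/p_1, and x_2* = 12 + 1/3·(…)/p_2.
Discretionary income = 164 − 6·10 − 12·3 = 68; x_1* = 6 + 2/3·68/10 = 10.5333.

x_1* = 10.5333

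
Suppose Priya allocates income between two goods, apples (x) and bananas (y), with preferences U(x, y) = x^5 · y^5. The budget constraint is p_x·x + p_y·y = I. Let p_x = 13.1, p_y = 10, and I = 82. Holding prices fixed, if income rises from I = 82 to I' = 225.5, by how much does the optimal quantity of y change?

Δy* = 7.175

MU_x/MU_y = (5·y)/(5·x); tangency sets this equal to p_x/p_y.
So 5·p_y·y = 5·p_x·x; combined with the budget, a share 0.5 of income goes to x.
Demand: x*(p_x,p_y,I) = 0.5·I/p_x and y* = 0.5·I/p_y.
At p_x=13.1, p_y=10, I=82: y* = 0.5·82/10 = 4.1.
At I' = 225.5: y* = 11.275. Change: 11.275 − 4.1 = 7.175.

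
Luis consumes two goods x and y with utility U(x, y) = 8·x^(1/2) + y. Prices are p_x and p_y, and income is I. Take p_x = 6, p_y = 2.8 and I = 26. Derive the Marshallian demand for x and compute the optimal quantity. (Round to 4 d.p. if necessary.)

x* = 3.4844

Utility is quasi-linear in y; the FOC for x is 4/√x = p_x/p_y.
Thus x* = (4·p_y/p_x)² — independent of I — with the rest of income spent on y.
Plugging in: x* = (4·2.8/6)² = 3.4844.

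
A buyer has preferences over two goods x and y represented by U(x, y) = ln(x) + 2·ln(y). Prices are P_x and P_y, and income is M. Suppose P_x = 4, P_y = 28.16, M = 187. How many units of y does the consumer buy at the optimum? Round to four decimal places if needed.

MU_x/MU_y = (y)/(2·x); tangency sets this equal to P_x/P_y.
So P_y·y = 2·P_x·x; combined with the budget, a share 1/3 of income goes to x.
Demand: x*(P_x,P_y,M) = 1/3·M/P_x and y* = 2/3·M/P_y.
At P_x=4, P_y=28.16, M=187: y* = 2/3·187/28.16 = 4.4271.

y* = 4.4271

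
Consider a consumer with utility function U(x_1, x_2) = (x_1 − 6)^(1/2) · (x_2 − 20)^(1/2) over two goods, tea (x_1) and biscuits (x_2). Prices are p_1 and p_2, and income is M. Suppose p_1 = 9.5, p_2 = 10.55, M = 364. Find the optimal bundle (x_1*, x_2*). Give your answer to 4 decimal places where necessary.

MRS = (x_2−20)/(x_1−6). Tangency with p_1/p_2 gives x_2−20 = (p_1/p_2)·(x_1−6).
Substituting into the budget: x_1* = 6 + 0.5·(M − 6·p_1 − 20·p_2)/p_1, and x_2* = 20 + 0.5·(…)/p_2.
Discretionary income = 364 − 6·9.5 − 20·10.55 = 96; x_1* = 6 + 0.5·96/9.5 = 11.0526; x_2* = 20 + 0.5·96/10.55 = 24.5498.

x_1* = 11.0526, x_2* = 24.5498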